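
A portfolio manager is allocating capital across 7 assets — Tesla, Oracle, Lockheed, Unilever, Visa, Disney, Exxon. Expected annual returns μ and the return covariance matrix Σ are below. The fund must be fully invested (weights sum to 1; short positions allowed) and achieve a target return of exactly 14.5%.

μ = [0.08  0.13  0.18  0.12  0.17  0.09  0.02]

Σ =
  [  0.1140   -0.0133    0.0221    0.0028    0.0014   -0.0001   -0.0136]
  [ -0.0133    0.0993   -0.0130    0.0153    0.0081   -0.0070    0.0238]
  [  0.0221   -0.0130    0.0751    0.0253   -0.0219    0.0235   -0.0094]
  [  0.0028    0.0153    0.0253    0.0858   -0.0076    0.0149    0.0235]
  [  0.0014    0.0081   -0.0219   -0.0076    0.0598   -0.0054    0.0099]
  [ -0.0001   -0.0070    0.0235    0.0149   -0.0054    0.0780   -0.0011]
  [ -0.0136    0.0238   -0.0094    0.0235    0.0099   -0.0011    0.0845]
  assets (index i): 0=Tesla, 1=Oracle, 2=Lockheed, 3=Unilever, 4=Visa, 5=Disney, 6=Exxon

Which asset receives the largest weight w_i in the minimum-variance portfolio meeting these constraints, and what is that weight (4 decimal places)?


x=Σ⁻¹μ = [0.0951  1.4897  3.4629  0.5039  4.0747  0.4246  -0.3944]
y=Σ⁻¹𝟙 = [7.5702  9.5960  15.9615  2.6167  20.8174  9.9520  9.0884]
a=μᵀx=1.608085  b=𝟙ᵀx=9.656576  c=𝟙ᵀy=75.602234  D=ac−b²=28.325375
λ₁=(c·0.145−b)/D = (75.602234·0.145−9.656576)/28.325375 = 0.046098
λ₂=(a−b·0.145)/D = (1.608085−9.656576·0.145)/28.325375 = 0.007339
w* = 0.046098·x + 0.007339·y:
  w_0 = 0.046098·0.0951 + 0.007339·7.5702 = 0.0599  (Tesla)
  w_1 = 0.046098·1.4897 + 0.007339·9.5960 = 0.1391  (Oracle)
  w_2 = 0.046098·3.4629 + 0.007339·15.9615 = 0.2768  (Lockheed)
  w_3 = 0.046098·0.5039 + 0.007339·2.6167 = 0.0424  (Unilever)
  w_4 = 0.046098·4.0747 + 0.007339·20.8174 = 0.3406  (Visa)
  w_5 = 0.046098·0.4246 + 0.007339·9.9520 = 0.0926  (Disney)
  w_6 = 0.046098·-0.3944 + 0.007339·9.0884 = 0.0485  (Exxon)
Σw_i=1.0000  μᵀw=0.1450
σ²=wᵀΣw=λ₁·μ_p+λ₂ = 0.046098·0.145 + 0.007339 = 0.014023 ≈ 0.0140

Visa (0.3406)


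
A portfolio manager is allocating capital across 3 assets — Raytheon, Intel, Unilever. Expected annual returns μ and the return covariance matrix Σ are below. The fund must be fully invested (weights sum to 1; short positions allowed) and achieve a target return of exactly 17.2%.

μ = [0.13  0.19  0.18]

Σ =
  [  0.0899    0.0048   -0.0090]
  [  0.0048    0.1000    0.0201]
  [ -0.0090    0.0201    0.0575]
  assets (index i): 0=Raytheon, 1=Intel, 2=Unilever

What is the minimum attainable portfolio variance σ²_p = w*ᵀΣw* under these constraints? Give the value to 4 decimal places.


x=Σ⁻¹μ = [1.6776  1.2234  2.9653]
y=Σ⁻¹𝟙 = [12.5373  5.9244  17.2827]
a=μᵀx=0.984302  b=𝟙ᵀx=5.866376  c=𝟙ᵀy=35.744441  D=ac−b²=0.768975
λ₁=(c·0.172−b)/D = (35.744441·0.172−5.866376)/0.768975 = 0.366290
λ₂=(a−b·0.172)/D = (0.984302−5.866376·0.172)/0.768975 = -0.032139
w* = 0.366290·x + -0.032139·y:
  w_0 = 0.366290·1.6776 + -0.032139·12.5373 = 0.2115  (Raytheon)
  w_1 = 0.366290·1.2234 + -0.032139·5.9244 = 0.2577  (Intel)
  w_2 = 0.366290·2.9653 + -0.032139·17.2827 = 0.5307  (Unilever)
Σw_i=1.0000  μᵀw=0.1720
σ²=wᵀΣw=λ₁·μ_p+λ₂ = 0.366290·0.172 + -0.032139 = 0.030863 ≈ 0.0309

0.0309


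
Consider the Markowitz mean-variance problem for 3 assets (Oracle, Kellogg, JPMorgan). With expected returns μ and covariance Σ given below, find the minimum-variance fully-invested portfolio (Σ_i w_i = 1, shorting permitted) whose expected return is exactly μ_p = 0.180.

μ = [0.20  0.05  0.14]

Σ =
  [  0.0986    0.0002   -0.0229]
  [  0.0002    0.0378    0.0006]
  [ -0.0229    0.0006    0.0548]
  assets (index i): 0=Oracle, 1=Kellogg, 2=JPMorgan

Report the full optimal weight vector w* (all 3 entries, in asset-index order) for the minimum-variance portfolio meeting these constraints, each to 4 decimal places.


0.5112  -0.1037  0.5925

g=Σ⁻¹μ = [2.8972  1.2479  3.7518]
h=Σ⁻¹𝟙 = [15.7943  25.9816  24.5639]
a=μᵀg=1.167088  b=𝟙ᵀg=7.896876  c=𝟙ᵀh=66.339711  D=ac−b²=15.063611
λ₁=(c·0.180−b)/D = (66.339711·0.180−7.896876)/15.063611 = 0.268480
λ₂=(a−b·0.180)/D = (1.167088−7.896876·0.180)/15.063611 = -0.016885
w* = 0.268480·g + -0.016885·h:
  w_0 = 0.268480·2.8972 + -0.016885·15.7943 = 0.5112  (Oracle)
  w_1 = 0.268480·1.2479 + -0.016885·25.9816 = -0.1037  (Kellogg)
  w_2 = 0.268480·3.7518 + -0.016885·24.5639 = 0.5925  (JPMorgan)
Σw_i=1.0000  μᵀw=0.1800
σ²=wᵀΣw=λ₁·μ_p+λ₂ = 0.268480·0.180 + -0.016885 = 0.031441 ≈ 0.0314


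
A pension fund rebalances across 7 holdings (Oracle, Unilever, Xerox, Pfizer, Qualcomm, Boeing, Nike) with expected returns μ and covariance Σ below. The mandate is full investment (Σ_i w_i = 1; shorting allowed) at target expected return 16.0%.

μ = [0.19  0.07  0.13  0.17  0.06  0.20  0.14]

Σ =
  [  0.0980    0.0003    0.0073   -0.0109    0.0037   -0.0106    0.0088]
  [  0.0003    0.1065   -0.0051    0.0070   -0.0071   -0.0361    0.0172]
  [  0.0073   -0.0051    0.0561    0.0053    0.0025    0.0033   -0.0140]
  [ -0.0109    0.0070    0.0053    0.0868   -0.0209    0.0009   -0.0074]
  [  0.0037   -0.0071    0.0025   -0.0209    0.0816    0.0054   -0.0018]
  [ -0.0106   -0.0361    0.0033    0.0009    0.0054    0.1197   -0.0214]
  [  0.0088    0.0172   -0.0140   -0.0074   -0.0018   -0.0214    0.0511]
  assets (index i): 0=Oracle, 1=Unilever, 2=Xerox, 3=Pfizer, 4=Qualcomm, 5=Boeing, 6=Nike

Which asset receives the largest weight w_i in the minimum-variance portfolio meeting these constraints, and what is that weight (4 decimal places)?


Nike (0.2860)

u=Σ⁻¹μ = [1.8674  0.9124  2.8067  2.5939  1.2243  2.7553  4.4526]
v=Σ⁻¹𝟙 = [8.8484  11.0801  21.9626  16.6502  15.9884  16.4241  30.1859]
a=μᵀu=2.472394  b=𝟙ᵀu=16.612615  c=𝟙ᵀv=121.139690  D=ac−b²=23.526061
λ₁=(c·0.160−b)/D = (121.139690·0.160−16.612615)/23.526061 = 0.117731
λ₂=(a−b·0.160)/D = (2.472394−16.612615·0.160)/23.526061 = -0.007890
w* = 0.117731·u + -0.007890·v:
  w_0 = 0.117731·1.8674 + -0.007890·8.8484 = 0.1500  (Oracle)
  w_1 = 0.117731·0.9124 + -0.007890·11.0801 = 0.0200  (Unilever)
  w_2 = 0.117731·2.8067 + -0.007890·21.9626 = 0.1571  (Xerox)
  w_3 = 0.117731·2.5939 + -0.007890·16.6502 = 0.1740  (Pfizer)
  w_4 = 0.117731·1.2243 + -0.007890·15.9884 = 0.0180  (Qualcomm)
  w_5 = 0.117731·2.7553 + -0.007890·16.4241 = 0.1948  (Boeing)
  w_6 = 0.117731·4.4526 + -0.007890·30.1859 = 0.2860  (Nike)
Σw_i=1.0000  μᵀw=0.1600
σ²=wᵀΣw=λ₁·μ_p+λ₂ = 0.117731·0.160 + -0.007890 = 0.010947 ≈ 0.0109


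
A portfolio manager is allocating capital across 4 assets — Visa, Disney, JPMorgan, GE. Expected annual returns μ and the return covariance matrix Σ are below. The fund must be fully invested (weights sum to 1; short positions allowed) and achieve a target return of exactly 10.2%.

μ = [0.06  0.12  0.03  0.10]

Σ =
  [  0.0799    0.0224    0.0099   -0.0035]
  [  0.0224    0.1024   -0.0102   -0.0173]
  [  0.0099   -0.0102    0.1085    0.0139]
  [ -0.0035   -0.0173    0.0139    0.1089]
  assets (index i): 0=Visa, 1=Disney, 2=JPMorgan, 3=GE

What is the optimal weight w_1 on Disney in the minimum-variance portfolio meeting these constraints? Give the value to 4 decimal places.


p=Σ⁻¹μ = [0.4105  1.2911  0.2184  1.1087]
q=Σ⁻¹𝟙 = [9.0740  10.2868  8.0644  10.0792]
a=μᵀp=0.296988  b=𝟙ᵀp=3.028712  c=𝟙ᵀq=37.504478  D=ac−b²=1.965289
λ₁=(c·0.102−b)/D = (37.504478·0.102−3.028712)/1.965289 = 0.405408
λ₂=(a−b·0.102)/D = (0.296988−3.028712·0.102)/1.965289 = -0.006076
w* = 0.405408·p + -0.006076·q:
  w_0 = 0.405408·0.4105 + -0.006076·9.0740 = 0.1113  (Visa)
  w_1 = 0.405408·1.2911 + -0.006076·10.2868 = 0.4609  (Disney)
  w_2 = 0.405408·0.2184 + -0.006076·8.0644 = 0.0395  (JPMorgan)
  w_3 = 0.405408·1.1087 + -0.006076·10.0792 = 0.3882  (GE)
Σw_i=1.0000  μᵀw=0.1020
σ²=wᵀΣw=λ₁·μ_p+λ₂ = 0.405408·0.102 + -0.006076 = 0.035276 ≈ 0.0353

0.4609


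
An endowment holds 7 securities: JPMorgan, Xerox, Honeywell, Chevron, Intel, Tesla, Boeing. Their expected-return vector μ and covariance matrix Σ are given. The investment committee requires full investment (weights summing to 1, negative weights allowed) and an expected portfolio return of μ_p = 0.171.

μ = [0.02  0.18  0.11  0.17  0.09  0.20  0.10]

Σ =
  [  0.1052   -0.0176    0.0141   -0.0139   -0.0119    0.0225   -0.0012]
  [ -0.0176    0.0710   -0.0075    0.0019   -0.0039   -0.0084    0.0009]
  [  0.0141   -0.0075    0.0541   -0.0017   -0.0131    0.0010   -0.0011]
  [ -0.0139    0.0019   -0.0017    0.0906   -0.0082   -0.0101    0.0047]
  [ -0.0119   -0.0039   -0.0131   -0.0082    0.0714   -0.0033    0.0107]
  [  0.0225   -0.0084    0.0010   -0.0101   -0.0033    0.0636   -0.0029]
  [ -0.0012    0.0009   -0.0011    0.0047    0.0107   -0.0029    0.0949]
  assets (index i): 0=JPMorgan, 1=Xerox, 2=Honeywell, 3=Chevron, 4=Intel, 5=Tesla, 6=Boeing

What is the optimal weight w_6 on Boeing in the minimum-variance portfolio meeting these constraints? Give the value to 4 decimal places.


0.0344

x=Σ⁻¹μ = [0.0874  3.4183  3.0813  2.5050  2.3848  4.0743  0.7897]
y=Σ⁻¹𝟙 = [10.8256  22.3093  24.6886  16.4535  23.1253  18.6246  7.8958]
a=μᵀx=2.490307  b=𝟙ᵀx=16.340801  c=𝟙ᵀy=123.922638  D=ac−b²=41.583615
λ₁=(c·0.171−b)/D = (123.922638·0.171−16.340801)/41.583615 = 0.116632
λ₂=(a−b·0.171)/D = (2.490307−16.340801·0.171)/41.583615 = -0.007310
w* = 0.116632·x + -0.007310·y:
  w_0 = 0.116632·0.0874 + -0.007310·10.8256 = -0.0689  (JPMorgan)
  w_1 = 0.116632·3.4183 + -0.007310·22.3093 = 0.2356  (Xerox)
  w_2 = 0.116632·3.0813 + -0.007310·24.6886 = 0.1789  (Honeywell)
  w_3 = 0.116632·2.5050 + -0.007310·16.4535 = 0.1719  (Chevron)
  w_4 = 0.116632·2.3848 + -0.007310·23.1253 = 0.1091  (Intel)
  w_5 = 0.116632·4.0743 + -0.007310·18.6246 = 0.3391  (Tesla)
  w_6 = 0.116632·0.7897 + -0.007310·7.8958 = 0.0344  (Boeing)
Σw_i=1.0000  μᵀw=0.1710
σ²=wᵀΣw=λ₁·μ_p+λ₂ = 0.116632·0.171 + -0.007310 = 0.012634 ≈ 0.0126


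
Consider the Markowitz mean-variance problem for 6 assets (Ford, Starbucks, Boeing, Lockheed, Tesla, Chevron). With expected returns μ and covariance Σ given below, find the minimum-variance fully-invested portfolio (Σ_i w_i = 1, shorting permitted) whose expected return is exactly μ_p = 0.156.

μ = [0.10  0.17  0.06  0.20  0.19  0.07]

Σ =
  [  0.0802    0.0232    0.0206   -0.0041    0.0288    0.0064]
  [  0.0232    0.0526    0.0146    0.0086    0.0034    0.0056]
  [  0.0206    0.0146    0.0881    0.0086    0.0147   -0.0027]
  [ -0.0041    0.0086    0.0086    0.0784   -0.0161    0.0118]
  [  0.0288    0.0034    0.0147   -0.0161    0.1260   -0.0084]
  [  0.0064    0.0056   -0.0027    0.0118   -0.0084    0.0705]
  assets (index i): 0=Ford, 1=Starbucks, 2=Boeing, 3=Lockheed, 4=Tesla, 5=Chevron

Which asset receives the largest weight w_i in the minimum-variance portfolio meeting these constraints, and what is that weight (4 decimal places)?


Starbucks (0.2821)

g=Σ⁻¹μ = [-0.0413  2.7349  -0.3051  2.5776  1.8456  0.5562]
h=Σ⁻¹𝟙 = [4.0414  11.8527  6.4064  10.7865  8.1429  12.2862]
a=μᵀg=1.347620  b=𝟙ᵀg=7.367972  c=𝟙ᵀh=53.516142  D=ac−b²=17.832404
λ₁=(c·0.156−b)/D = (53.516142·0.156−7.367972)/17.832404 = 0.054987
λ₂=(a−b·0.156)/D = (1.347620−7.367972·0.156)/17.832404 = 0.011116
w* = 0.054987·g + 0.011116·h:
  w_0 = 0.054987·-0.0413 + 0.011116·4.0414 = 0.0427  (Ford)
  w_1 = 0.054987·2.7349 + 0.011116·11.8527 = 0.2821  (Starbucks)
  w_2 = 0.054987·-0.3051 + 0.011116·6.4064 = 0.0544  (Boeing)
  w_3 = 0.054987·2.5776 + 0.011116·10.7865 = 0.2616  (Lockheed)
  w_4 = 0.054987·1.8456 + 0.011116·8.1429 = 0.1920  (Tesla)
  w_5 = 0.054987·0.5562 + 0.011116·12.2862 = 0.1672  (Chevron)
Σw_i=1.0000  μᵀw=0.1560
σ²=wᵀΣw=λ₁·μ_p+λ₂ = 0.054987·0.156 + 0.011116 = 0.019693 ≈ 0.0197


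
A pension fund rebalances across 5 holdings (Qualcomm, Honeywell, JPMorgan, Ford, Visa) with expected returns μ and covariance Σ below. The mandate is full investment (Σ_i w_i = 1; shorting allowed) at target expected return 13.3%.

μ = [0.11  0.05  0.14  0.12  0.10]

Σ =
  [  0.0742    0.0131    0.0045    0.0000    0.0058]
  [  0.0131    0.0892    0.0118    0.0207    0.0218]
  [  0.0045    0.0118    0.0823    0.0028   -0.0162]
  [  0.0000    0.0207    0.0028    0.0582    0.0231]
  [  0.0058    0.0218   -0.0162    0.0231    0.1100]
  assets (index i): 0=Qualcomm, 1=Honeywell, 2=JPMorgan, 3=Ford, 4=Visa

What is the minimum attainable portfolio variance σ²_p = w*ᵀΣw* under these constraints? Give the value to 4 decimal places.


x=Σ⁻¹μ = [1.3994  -0.5069  1.7954  1.8321  0.8154]
y=Σ⁻¹𝟙 = [11.6301  3.2809  11.9760  12.6900  6.9263]
a=μᵀx=0.681344  b=𝟙ᵀx=5.335425  c=𝟙ᵀy=46.503274  D=ac−b²=3.217948
λ₁=(c·0.133−b)/D = (46.503274·0.133−5.335425)/3.217948 = 0.263991
λ₂=(a−b·0.133)/D = (0.681344−5.335425·0.133)/3.217948 = -0.008784
w* = 0.263991·x + -0.008784·y:
  w_0 = 0.263991·1.3994 + -0.008784·11.6301 = 0.2673  (Qualcomm)
  w_1 = 0.263991·-0.5069 + -0.008784·3.2809 = -0.1626  (Honeywell)
  w_2 = 0.263991·1.7954 + -0.008784·11.9760 = 0.3688  (JPMorgan)
  w_3 = 0.263991·1.8321 + -0.008784·12.6900 = 0.3722  (Ford)
  w_4 = 0.263991·0.8154 + -0.008784·6.9263 = 0.1544  (Visa)
Σw_i=1.0000  μᵀw=0.1330
σ²=wᵀΣw=λ₁·μ_p+λ₂ = 0.263991·0.133 + -0.008784 = 0.026326 ≈ 0.0263

0.0263


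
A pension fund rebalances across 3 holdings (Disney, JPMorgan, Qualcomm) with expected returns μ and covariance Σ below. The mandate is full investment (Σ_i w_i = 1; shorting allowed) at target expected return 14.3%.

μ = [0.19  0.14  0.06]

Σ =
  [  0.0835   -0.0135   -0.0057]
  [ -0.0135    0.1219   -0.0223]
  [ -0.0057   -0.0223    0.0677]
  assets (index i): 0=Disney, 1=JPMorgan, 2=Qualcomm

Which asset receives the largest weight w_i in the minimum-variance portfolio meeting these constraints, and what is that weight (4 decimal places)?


Disney (0.4606)

u=Σ⁻¹μ = [2.6743  1.7536  1.6891]
v=Σ⁻¹𝟙 = [15.5968  13.6986  20.5965]
a=μᵀu=0.854965  b=𝟙ᵀu=6.116976  c=𝟙ᵀv=49.891814  D=ac−b²=5.238372
λ₁=(c·0.143−b)/D = (49.891814·0.143−6.116976)/5.238372 = 0.194250
λ₂=(a−b·0.143)/D = (0.854965−6.116976·0.143)/5.238372 = -0.003773
w* = 0.194250·u + -0.003773·v:
  w_0 = 0.194250·2.6743 + -0.003773·15.5968 = 0.4606  (Disney)
  w_1 = 0.194250·1.7536 + -0.003773·13.6986 = 0.2890  (JPMorgan)
  w_2 = 0.194250·1.6891 + -0.003773·20.5965 = 0.2504  (Qualcomm)
Σw_i=1.0000  μᵀw=0.1430
σ²=wᵀΣw=λ₁·μ_p+λ₂ = 0.194250·0.143 + -0.003773 = 0.024005 ≈ 0.0240


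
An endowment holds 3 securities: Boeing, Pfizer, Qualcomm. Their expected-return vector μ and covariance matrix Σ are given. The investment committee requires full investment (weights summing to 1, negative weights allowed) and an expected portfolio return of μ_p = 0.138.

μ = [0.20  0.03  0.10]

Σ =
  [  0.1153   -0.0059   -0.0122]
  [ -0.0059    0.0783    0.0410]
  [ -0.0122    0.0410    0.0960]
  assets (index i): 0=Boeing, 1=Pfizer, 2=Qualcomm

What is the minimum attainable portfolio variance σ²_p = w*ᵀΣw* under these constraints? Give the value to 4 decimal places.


u=Σ⁻¹μ = [1.8688  -0.1879  1.3594]
v=Σ⁻¹𝟙 = [9.9663  9.5376  7.6098]
a=μᵀu=0.504070  b=𝟙ᵀu=3.040370  c=𝟙ᵀv=27.113770  D=ac−b²=4.423387
λ₁=(c·0.138−b)/D = (27.113770·0.138−3.040370)/4.423387 = 0.158550
λ₂=(a−b·0.138)/D = (0.504070−3.040370·0.138)/4.423387 = 0.019103
w* = 0.158550·u + 0.019103·v:
  w_0 = 0.158550·1.8688 + 0.019103·9.9663 = 0.4867  (Boeing)
  w_1 = 0.158550·-0.1879 + 0.019103·9.5376 = 0.1524  (Pfizer)
  w_2 = 0.158550·1.3594 + 0.019103·7.6098 = 0.3609  (Qualcomm)
Σw_i=1.0000  μᵀw=0.1380
σ²=wᵀΣw=λ₁·μ_p+λ₂ = 0.158550·0.138 + 0.019103 = 0.040983 ≈ 0.0410

0.0410


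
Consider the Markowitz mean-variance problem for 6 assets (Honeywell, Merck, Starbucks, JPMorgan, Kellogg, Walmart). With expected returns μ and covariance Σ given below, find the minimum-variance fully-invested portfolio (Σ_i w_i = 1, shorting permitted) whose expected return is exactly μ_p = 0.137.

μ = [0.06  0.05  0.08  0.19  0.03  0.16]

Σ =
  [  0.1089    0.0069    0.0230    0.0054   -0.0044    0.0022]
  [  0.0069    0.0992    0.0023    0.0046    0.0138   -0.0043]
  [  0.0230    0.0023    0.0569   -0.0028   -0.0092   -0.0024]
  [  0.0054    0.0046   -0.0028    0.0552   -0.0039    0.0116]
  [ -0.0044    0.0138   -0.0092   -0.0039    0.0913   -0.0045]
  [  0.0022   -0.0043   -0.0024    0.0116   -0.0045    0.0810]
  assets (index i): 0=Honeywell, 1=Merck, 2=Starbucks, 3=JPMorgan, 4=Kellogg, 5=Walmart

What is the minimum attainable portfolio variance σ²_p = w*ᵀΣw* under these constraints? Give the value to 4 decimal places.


x=Σ⁻¹μ = [0.0027  0.2909  1.7288  3.2127  0.6760  1.6194]
y=Σ⁻¹𝟙 = [4.1838  7.2356  19.0372  16.5804  13.2563  11.5422]
a=μᵀx=1.042802  b=𝟙ᵀx=7.530500  c=𝟙ᵀy=71.835523  D=ac−b²=18.201789
λ₁=(c·0.137−b)/D = (71.835523·0.137−7.530500)/18.201789 = 0.126964
λ₂=(a−b·0.137)/D = (1.042802−7.530500·0.137)/18.201789 = 0.000611
w* = 0.126964·x + 0.000611·y:
  w_0 = 0.126964·0.0027 + 0.000611·4.1838 = 0.0029  (Honeywell)
  w_1 = 0.126964·0.2909 + 0.000611·7.2356 = 0.0414  (Merck)
  w_2 = 0.126964·1.7288 + 0.000611·19.0372 = 0.2311  (Starbucks)
  w_3 = 0.126964·3.2127 + 0.000611·16.5804 = 0.4180  (JPMorgan)
  w_4 = 0.126964·0.6760 + 0.000611·13.2563 = 0.0939  (Kellogg)
  w_5 = 0.126964·1.6194 + 0.000611·11.5422 = 0.2127  (Walmart)
Σw_i=1.0000  μᵀw=0.1370
σ²=wᵀΣw=λ₁·μ_p+λ₂ = 0.126964·0.137 + 0.000611 = 0.018005 ≈ 0.0180

0.0180


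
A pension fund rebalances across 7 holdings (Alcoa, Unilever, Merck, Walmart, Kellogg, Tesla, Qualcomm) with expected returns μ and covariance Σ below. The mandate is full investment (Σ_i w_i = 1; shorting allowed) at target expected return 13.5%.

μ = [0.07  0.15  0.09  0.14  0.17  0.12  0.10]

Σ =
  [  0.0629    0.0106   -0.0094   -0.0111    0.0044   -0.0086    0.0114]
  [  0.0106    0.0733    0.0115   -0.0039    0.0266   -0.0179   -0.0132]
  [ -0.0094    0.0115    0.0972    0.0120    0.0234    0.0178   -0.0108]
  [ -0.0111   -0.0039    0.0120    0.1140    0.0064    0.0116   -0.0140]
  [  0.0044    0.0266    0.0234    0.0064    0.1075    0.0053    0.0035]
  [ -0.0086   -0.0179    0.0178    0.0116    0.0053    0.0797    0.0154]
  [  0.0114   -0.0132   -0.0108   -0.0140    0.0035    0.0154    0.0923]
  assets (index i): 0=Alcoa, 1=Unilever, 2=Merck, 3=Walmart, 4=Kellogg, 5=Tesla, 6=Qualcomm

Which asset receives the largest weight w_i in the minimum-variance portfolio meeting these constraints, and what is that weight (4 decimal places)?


x=Σ⁻¹μ = [0.9415  2.2865  0.2557  1.3204  0.7246  1.5852  1.2324]
y=Σ⁻¹𝟙 = [15.7225  15.1486  7.3758  10.0976  1.7317  12.2209  11.3487]
a=μᵀx=1.053375  b=𝟙ᵀx=8.346122  c=𝟙ᵀy=73.645809  D=ac−b²=7.918871
λ₁=(c·0.135−b)/D = (73.645809·0.135−8.346122)/7.918871 = 0.201552
λ₂=(a−b·0.135)/D = (1.053375−8.346122·0.135)/7.918871 = -0.009263
w* = 0.201552·x + -0.009263·y:
  w_0 = 0.201552·0.9415 + -0.009263·15.7225 = 0.0441  (Alcoa)
  w_1 = 0.201552·2.2865 + -0.009263·15.1486 = 0.3205  (Unilever)
  w_2 = 0.201552·0.2557 + -0.009263·7.3758 = -0.0168  (Merck)
  w_3 = 0.201552·1.3204 + -0.009263·10.0976 = 0.1726  (Walmart)
  w_4 = 0.201552·0.7246 + -0.009263·1.7317 = 0.1300  (Kellogg)
  w_5 = 0.201552·1.5852 + -0.009263·12.2209 = 0.2063  (Tesla)
  w_6 = 0.201552·1.2324 + -0.009263·11.3487 = 0.1433  (Qualcomm)
Σw_i=1.0000  μᵀw=0.1350
σ²=wᵀΣw=λ₁·μ_p+λ₂ = 0.201552·0.135 + -0.009263 = 0.017947 ≈ 0.0179

Unilever (0.3205)


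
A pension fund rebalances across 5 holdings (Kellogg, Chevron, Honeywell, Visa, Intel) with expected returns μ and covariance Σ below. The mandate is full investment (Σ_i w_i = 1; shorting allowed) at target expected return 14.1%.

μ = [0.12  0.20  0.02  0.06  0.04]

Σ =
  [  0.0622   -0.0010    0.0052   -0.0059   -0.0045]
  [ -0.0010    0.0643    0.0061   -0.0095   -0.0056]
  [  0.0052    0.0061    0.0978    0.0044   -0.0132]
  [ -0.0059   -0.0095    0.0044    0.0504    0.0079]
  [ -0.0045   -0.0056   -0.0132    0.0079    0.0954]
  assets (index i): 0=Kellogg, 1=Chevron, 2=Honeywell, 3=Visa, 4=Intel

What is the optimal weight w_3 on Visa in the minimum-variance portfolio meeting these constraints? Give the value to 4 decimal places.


u=Σ⁻¹μ = [2.2311  3.5082  -0.1519  2.0415  0.5404]
v=Σ⁻¹𝟙 = [18.7183  19.4707  8.5655  23.1084  11.7796]
a=μᵀu=1.110440  b=𝟙ᵀu=8.169327  c=𝟙ᵀv=81.642485  D=ac−b²=23.921220
λ₁=(c·0.141−b)/D = (81.642485·0.141−8.169327)/23.921220 = 0.139720
λ₂=(a−b·0.141)/D = (1.110440−8.169327·0.141)/23.921220 = -0.001732
w* = 0.139720·u + -0.001732·v:
  w_0 = 0.139720·2.2311 + -0.001732·18.7183 = 0.2793  (Kellogg)
  w_1 = 0.139720·3.5082 + -0.001732·19.4707 = 0.4564  (Chevron)
  w_2 = 0.139720·-0.1519 + -0.001732·8.5655 = -0.0361  (Honeywell)
  w_3 = 0.139720·2.0415 + -0.001732·23.1084 = 0.2452  (Visa)
  w_4 = 0.139720·0.5404 + -0.001732·11.7796 = 0.0551  (Intel)
Σw_i=1.0000  μᵀw=0.1410
σ²=wᵀΣw=λ₁·μ_p+λ₂ = 0.139720·0.141 + -0.001732 = 0.017968 ≈ 0.0180

0.2452


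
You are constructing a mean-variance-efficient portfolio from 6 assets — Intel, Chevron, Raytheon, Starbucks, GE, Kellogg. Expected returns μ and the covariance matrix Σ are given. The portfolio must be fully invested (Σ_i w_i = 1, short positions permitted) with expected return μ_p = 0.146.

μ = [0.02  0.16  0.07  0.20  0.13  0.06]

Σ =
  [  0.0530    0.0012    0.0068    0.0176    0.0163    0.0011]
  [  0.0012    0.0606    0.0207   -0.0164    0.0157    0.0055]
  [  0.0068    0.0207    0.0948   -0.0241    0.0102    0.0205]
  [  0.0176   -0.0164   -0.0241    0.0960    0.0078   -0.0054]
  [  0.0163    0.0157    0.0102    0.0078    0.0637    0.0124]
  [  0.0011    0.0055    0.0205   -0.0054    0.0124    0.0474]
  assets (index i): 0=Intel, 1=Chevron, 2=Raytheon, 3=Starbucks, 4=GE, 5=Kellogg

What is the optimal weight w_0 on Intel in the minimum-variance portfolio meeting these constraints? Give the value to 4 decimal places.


u=Σ⁻¹μ = [-1.0541  2.8982  0.6499  2.8960  0.9929  0.7431]
v=Σ⁻¹𝟙 = [12.2633  15.5634  5.5011  12.9499  2.8809  17.3491]
a=μᵀu=1.240977  b=𝟙ᵀu=7.125934  c=𝟙ᵀv=66.507677  D=ac−b²=31.755595
λ₁=(c·0.146−b)/D = (66.507677·0.146−7.125934)/31.755595 = 0.081377
λ₂=(a−b·0.146)/D = (1.240977−7.125934·0.146)/31.755595 = 0.006317
w* = 0.081377·u + 0.006317·v:
  w_0 = 0.081377·-1.0541 + 0.006317·12.2633 = -0.0083  (Intel)
  w_1 = 0.081377·2.8982 + 0.006317·15.5634 = 0.3342  (Chevron)
  w_2 = 0.081377·0.6499 + 0.006317·5.5011 = 0.0876  (Raytheon)
  w_3 = 0.081377·2.8960 + 0.006317·12.9499 = 0.3175  (Starbucks)
  w_4 = 0.081377·0.9929 + 0.006317·2.8809 = 0.0990  (GE)
  w_5 = 0.081377·0.7431 + 0.006317·17.3491 = 0.1701  (Kellogg)
Σw_i=1.0000  μᵀw=0.1460
σ²=wᵀΣw=λ₁·μ_p+λ₂ = 0.081377·0.146 + 0.006317 = 0.018198 ≈ 0.0182

-0.0083


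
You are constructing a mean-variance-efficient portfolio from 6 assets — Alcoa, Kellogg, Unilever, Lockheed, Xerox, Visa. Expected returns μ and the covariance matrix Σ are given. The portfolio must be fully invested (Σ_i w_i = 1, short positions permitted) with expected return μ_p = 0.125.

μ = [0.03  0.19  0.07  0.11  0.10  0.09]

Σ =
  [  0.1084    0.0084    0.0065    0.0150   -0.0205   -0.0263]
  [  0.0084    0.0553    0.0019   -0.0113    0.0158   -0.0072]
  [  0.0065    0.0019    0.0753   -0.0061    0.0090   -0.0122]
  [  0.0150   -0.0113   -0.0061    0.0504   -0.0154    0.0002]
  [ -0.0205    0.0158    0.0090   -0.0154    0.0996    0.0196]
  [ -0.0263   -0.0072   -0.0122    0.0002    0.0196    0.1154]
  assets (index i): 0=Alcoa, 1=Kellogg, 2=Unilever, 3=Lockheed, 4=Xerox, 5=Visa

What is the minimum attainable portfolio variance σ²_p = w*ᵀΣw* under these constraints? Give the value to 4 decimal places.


x=Σ⁻¹μ = [-0.2542  4.1270  1.2316  3.4891  0.5256  1.0143]
y=Σ⁻¹𝟙 = [7.4938  20.9307  15.1345  26.7529  8.7185  11.7521]
a=μᵀx=1.390363  b=𝟙ᵀx=10.133411  c=𝟙ᵀy=90.782384  D=ac−b²=23.534468
λ₁=(c·0.125−b)/D = (90.782384·0.125−10.133411)/23.534468 = 0.051600
λ₂=(a−b·0.125)/D = (1.390363−10.133411·0.125)/23.534468 = 0.005256
w* = 0.051600·x + 0.005256·y:
  w_0 = 0.051600·-0.2542 + 0.005256·7.4938 = 0.0263  (Alcoa)
  w_1 = 0.051600·4.1270 + 0.005256·20.9307 = 0.3230  (Kellogg)
  w_2 = 0.051600·1.2316 + 0.005256·15.1345 = 0.1431  (Unilever)
  w_3 = 0.051600·3.4891 + 0.005256·26.7529 = 0.3206  (Lockheed)
  w_4 = 0.051600·0.5256 + 0.005256·8.7185 = 0.0729  (Xerox)
  w_5 = 0.051600·1.0143 + 0.005256·11.7521 = 0.1141  (Visa)
Σw_i=1.0000  μᵀw=0.1250
σ²=wᵀΣw=λ₁·μ_p+λ₂ = 0.051600·0.125 + 0.005256 = 0.011706 ≈ 0.0117

0.0117


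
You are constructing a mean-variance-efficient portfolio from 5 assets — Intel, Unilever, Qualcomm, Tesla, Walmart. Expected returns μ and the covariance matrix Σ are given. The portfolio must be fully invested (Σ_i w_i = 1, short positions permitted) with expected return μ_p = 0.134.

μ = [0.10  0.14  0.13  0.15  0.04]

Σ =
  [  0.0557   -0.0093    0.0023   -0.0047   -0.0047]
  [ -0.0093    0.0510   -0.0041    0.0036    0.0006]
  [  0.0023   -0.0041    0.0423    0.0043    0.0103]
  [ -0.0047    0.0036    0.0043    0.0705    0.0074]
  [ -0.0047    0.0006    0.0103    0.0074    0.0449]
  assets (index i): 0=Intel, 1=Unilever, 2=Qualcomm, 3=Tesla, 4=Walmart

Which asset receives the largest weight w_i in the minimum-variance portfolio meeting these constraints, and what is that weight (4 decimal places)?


g=Σ⁻¹μ = [2.3878  3.2887  3.0469  1.9246  0.0807]
h=Σ⁻¹𝟙 = [23.7439  24.4545  19.1359  11.4459  18.1542]
a=μᵀg=1.387214  b=𝟙ᵀg=10.728725  c=𝟙ᵀh=96.934308  D=ac−b²=19.363041
λ₁=(c·0.134−b)/D = (96.934308·0.134−10.728725)/19.363041 = 0.116742
λ₂=(a−b·0.134)/D = (1.387214−10.728725·0.134)/19.363041 = -0.002605
w* = 0.116742·g + -0.002605·h:
  w_0 = 0.116742·2.3878 + -0.002605·23.7439 = 0.2169  (Intel)
  w_1 = 0.116742·3.2887 + -0.002605·24.4545 = 0.3202  (Unilever)
  w_2 = 0.116742·3.0469 + -0.002605·19.1359 = 0.3059  (Qualcomm)
  w_3 = 0.116742·1.9246 + -0.002605·11.4459 = 0.1949  (Tesla)
  w_4 = 0.116742·0.0807 + -0.002605·18.1542 = -0.0379  (Walmart)
Σw_i=1.0000  μᵀw=0.1340
σ²=wᵀΣw=λ₁·μ_p+λ₂ = 0.116742·0.134 + -0.002605 = 0.013039 ≈ 0.0130

Unilever (0.3202)


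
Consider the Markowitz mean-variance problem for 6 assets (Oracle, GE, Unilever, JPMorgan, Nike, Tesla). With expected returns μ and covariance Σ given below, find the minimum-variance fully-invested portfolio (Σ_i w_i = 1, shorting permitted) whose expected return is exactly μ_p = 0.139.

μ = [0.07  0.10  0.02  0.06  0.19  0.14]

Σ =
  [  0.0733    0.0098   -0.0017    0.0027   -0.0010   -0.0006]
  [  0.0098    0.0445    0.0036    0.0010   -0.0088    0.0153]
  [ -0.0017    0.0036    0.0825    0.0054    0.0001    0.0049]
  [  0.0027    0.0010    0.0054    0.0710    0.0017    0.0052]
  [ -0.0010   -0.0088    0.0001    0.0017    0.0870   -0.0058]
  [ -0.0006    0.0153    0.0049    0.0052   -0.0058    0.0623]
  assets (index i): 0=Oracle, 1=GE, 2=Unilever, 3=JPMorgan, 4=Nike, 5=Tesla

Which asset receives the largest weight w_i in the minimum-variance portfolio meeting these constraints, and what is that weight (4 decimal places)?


g=Σ⁻¹μ = [0.7317  1.8881  0.0166  0.5849  2.5034  1.9735]
h=Σ⁻¹𝟙 = [11.3657  17.7468  10.1397  11.4664  13.9406  11.3457]
a=μᵀg=1.027392  b=𝟙ᵀg=7.698188  c=𝟙ᵀh=76.005051  D=ac−b²=18.824885
λ₁=(c·0.139−b)/D = (76.005051·0.139−7.698188)/18.824885 = 0.152273
λ₂=(a−b·0.139)/D = (1.027392−7.698188·0.139)/18.824885 = -0.002266
w* = 0.152273·g + -0.002266·h:
  w_0 = 0.152273·0.7317 + -0.002266·11.3657 = 0.0857  (Oracle)
  w_1 = 0.152273·1.8881 + -0.002266·17.7468 = 0.2473  (GE)
  w_2 = 0.152273·0.0166 + -0.002266·10.1397 = -0.0205  (Unilever)
  w_3 = 0.152273·0.5849 + -0.002266·11.4664 = 0.0631  (JPMorgan)
  w_4 = 0.152273·2.5034 + -0.002266·13.9406 = 0.3496  (Nike)
  w_5 = 0.152273·1.9735 + -0.002266·11.3457 = 0.2748  (Tesla)
Σw_i=1.0000  μᵀw=0.1390
σ²=wᵀΣw=λ₁·μ_p+λ₂ = 0.152273·0.139 + -0.002266 = 0.018900 ≈ 0.0189

Nike (0.3496)


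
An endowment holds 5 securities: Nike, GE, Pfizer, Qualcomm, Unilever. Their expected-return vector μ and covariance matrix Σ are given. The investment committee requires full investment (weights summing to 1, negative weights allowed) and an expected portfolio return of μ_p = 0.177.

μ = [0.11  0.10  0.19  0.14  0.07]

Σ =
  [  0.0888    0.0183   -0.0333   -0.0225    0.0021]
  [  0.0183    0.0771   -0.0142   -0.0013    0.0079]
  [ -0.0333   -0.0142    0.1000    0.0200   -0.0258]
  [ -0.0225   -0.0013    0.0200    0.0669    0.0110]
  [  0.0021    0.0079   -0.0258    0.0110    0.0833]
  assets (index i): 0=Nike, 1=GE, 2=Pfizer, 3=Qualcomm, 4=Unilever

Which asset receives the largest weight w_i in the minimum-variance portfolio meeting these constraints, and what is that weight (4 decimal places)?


p=Σ⁻¹μ = [2.5293  1.1215  2.8592  1.8957  1.3054]
q=Σ⁻¹𝟙 = [19.2824  10.6225  18.9835  13.5635  14.5998]
a=μᵀp=1.290387  b=𝟙ᵀp=9.711046  c=𝟙ᵀq=77.051641  D=ac−b²=5.122022
λ₁=(c·0.177−b)/D = (77.051641·0.177−9.711046)/5.122022 = 0.766708
λ₂=(a−b·0.177)/D = (1.290387−9.711046·0.177)/5.122022 = -0.083652
w* = 0.766708·p + -0.083652·q:
  w_0 = 0.766708·2.5293 + -0.083652·19.2824 = 0.3262  (Nike)
  w_1 = 0.766708·1.1215 + -0.083652·10.6225 = -0.0287  (GE)
  w_2 = 0.766708·2.8592 + -0.083652·18.9835 = 0.6041  (Pfizer)
  w_3 = 0.766708·1.8957 + -0.083652·13.5635 = 0.3189  (Qualcomm)
  w_4 = 0.766708·1.3054 + -0.083652·14.5998 = -0.2204  (Unilever)
Σw_i=1.0000  μᵀw=0.1770
σ²=wᵀΣw=λ₁·μ_p+λ₂ = 0.766708·0.177 + -0.083652 = 0.052055 ≈ 0.0521

Pfizer (0.6041)


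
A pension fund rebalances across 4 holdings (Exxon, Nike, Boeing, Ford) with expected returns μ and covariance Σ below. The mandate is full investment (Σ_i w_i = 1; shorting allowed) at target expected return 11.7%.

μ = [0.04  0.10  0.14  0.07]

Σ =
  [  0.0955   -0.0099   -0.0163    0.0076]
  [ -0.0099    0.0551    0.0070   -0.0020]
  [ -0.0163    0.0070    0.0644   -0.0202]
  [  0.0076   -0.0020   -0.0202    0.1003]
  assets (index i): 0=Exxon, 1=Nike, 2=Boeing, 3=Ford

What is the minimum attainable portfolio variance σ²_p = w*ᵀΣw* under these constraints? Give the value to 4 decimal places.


0.0249

u=Σ⁻¹μ = [0.9443  1.6972  2.5997  1.1838]
v=Σ⁻¹𝟙 = [14.9996  18.5976  21.5515  13.5447]
a=μᵀu=0.654326  b=𝟙ᵀu=6.425079  c=𝟙ᵀv=68.693407  D=ac−b²=3.666228
λ₁=(c·0.117−b)/D = (68.693407·0.117−6.425079)/3.666228 = 0.439702
λ₂=(a−b·0.117)/D = (0.654326−6.425079·0.117)/3.666228 = -0.026569
w* = 0.439702·u + -0.026569·v:
  w_0 = 0.439702·0.9443 + -0.026569·14.9996 = 0.0167  (Exxon)
  w_1 = 0.439702·1.6972 + -0.026569·18.5976 = 0.2522  (Nike)
  w_2 = 0.439702·2.5997 + -0.026569·21.5515 = 0.5705  (Boeing)
  w_3 = 0.439702·1.1838 + -0.026569·13.5447 = 0.1606  (Ford)
Σw_i=1.0000  μᵀw=0.1170
σ²=wᵀΣw=λ₁·μ_p+λ₂ = 0.439702·0.117 + -0.026569 = 0.024876 ≈ 0.0249


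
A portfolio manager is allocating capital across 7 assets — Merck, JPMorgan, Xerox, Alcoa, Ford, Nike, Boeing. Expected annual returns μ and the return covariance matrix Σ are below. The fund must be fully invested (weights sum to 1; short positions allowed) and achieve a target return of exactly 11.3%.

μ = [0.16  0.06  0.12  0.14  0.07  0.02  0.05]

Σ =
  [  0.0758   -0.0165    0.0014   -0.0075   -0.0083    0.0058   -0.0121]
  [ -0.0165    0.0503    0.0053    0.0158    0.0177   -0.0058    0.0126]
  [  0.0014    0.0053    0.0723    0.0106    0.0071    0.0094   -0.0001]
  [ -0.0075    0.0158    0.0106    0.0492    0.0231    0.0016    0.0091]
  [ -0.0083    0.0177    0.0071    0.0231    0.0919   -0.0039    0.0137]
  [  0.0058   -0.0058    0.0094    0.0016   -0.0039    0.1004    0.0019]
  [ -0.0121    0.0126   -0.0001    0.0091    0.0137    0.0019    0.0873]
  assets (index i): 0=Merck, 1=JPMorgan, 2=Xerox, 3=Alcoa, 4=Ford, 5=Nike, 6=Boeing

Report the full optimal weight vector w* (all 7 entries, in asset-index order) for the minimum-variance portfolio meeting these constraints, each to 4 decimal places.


u=Σ⁻¹μ = [2.6489  0.9901  1.1657  2.5896  -0.0124  -0.0576  0.5316]
v=Σ⁻¹𝟙 = [19.5683  18.9559  8.8360  11.1876  4.4835  8.9159  9.3774]
a=μᵀu=1.010219  b=𝟙ᵀu=7.855894  c=𝟙ᵀv=81.324552  D=ac−b²=20.440572
λ₁=(c·0.113−b)/D = (81.324552·0.113−7.855894)/20.440572 = 0.065252
λ₂=(a−b·0.113)/D = (1.010219−7.855894·0.113)/20.440572 = 0.005993
w* = 0.065252·u + 0.005993·v:
  w_0 = 0.065252·2.6489 + 0.005993·19.5683 = 0.2901  (Merck)
  w_1 = 0.065252·0.9901 + 0.005993·18.9559 = 0.1782  (JPMorgan)
  w_2 = 0.065252·1.1657 + 0.005993·8.8360 = 0.1290  (Xerox)
  w_3 = 0.065252·2.5896 + 0.005993·11.1876 = 0.2360  (Alcoa)
  w_4 = 0.065252·-0.0124 + 0.005993·4.4835 = 0.0261  (Ford)
  w_5 = 0.065252·-0.0576 + 0.005993·8.9159 = 0.0497  (Nike)
  w_6 = 0.065252·0.5316 + 0.005993·9.3774 = 0.0909  (Boeing)
Σw_i=1.0000  μᵀw=0.1130
σ²=wᵀΣw=λ₁·μ_p+λ₂ = 0.065252·0.113 + 0.005993 = 0.013367 ≈ 0.0134

0.2901  0.1782  0.1290  0.2360  0.0261  0.0497  0.0909


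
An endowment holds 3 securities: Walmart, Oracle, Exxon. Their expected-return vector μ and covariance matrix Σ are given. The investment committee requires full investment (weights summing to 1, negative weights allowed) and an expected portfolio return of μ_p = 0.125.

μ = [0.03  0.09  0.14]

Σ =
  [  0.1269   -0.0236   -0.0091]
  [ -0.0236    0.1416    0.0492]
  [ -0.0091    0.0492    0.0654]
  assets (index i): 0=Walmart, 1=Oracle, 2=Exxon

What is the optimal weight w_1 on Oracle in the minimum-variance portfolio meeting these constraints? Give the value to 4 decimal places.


u=Σ⁻¹μ = [0.3825  -0.0852  2.2580]
v=Σ⁻¹𝟙 = [9.5878  3.9043  13.6874]
a=μᵀu=0.319925  b=𝟙ᵀu=2.555262  c=𝟙ᵀv=27.179580  D=ac−b²=2.166063
λ₁=(c·0.125−b)/D = (27.179580·0.125−2.555262)/2.166063 = 0.388809
λ₂=(a−b·0.125)/D = (0.319925−2.555262·0.125)/2.166063 = 0.000239
w* = 0.388809·u + 0.000239·v:
  w_0 = 0.388809·0.3825 + 0.000239·9.5878 = 0.1510  (Walmart)
  w_1 = 0.388809·-0.0852 + 0.000239·3.9043 = -0.0322  (Oracle)
  w_2 = 0.388809·2.2580 + 0.000239·13.6874 = 0.8812  (Exxon)
Σw_i=1.0000  μᵀw=0.1250
σ²=wᵀΣw=λ₁·μ_p+λ₂ = 0.388809·0.125 + 0.000239 = 0.048840 ≈ 0.0488

-0.0322


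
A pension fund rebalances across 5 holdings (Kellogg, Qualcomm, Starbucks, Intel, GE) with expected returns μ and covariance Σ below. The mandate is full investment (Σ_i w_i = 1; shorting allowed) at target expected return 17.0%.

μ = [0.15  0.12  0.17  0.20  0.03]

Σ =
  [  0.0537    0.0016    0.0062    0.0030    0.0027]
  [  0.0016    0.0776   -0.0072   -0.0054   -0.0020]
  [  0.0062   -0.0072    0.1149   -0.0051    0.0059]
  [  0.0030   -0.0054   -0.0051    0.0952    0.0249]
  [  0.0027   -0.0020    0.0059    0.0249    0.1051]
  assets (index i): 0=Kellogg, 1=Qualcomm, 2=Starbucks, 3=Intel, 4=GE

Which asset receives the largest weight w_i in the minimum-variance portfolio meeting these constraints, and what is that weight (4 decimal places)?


Kellogg (0.3173)

x=Σ⁻¹μ = [2.4473  1.7936  1.5819  2.3094  -0.3792]
y=Σ⁻¹𝟙 = [16.3180  14.2004  8.7963  9.5372  6.6124]
a=μᵀx=1.301746  b=𝟙ᵀx=7.752932  c=𝟙ᵀy=55.464346  D=ac−b²=12.092511
λ₁=(c·0.170−b)/D = (55.464346·0.170−7.752932)/12.092511 = 0.138599
λ₂=(a−b·0.170)/D = (1.301746−7.752932·0.170)/12.092511 = -0.001344
w* = 0.138599·x + -0.001344·y:
  w_0 = 0.138599·2.4473 + -0.001344·16.3180 = 0.3173  (Kellogg)
  w_1 = 0.138599·1.7936 + -0.001344·14.2004 = 0.2295  (Qualcomm)
  w_2 = 0.138599·1.5819 + -0.001344·8.7963 = 0.2074  (Starbucks)
  w_3 = 0.138599·2.3094 + -0.001344·9.5372 = 0.3073  (Intel)
  w_4 = 0.138599·-0.3792 + -0.001344·6.6124 = -0.0614  (GE)
Σw_i=1.0000  μᵀw=0.1700
σ²=wᵀΣw=λ₁·μ_p+λ₂ = 0.138599·0.170 + -0.001344 = 0.022218 ≈ 0.0222


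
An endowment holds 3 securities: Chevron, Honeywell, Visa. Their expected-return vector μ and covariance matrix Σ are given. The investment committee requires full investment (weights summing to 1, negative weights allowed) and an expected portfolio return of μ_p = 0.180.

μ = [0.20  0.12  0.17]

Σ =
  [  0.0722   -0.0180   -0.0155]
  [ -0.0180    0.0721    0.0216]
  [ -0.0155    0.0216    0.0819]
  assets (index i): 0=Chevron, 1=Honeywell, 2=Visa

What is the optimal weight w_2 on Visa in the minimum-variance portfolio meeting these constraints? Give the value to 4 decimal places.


x=Σ⁻¹μ = [3.7365  1.9148  2.2779]
y=Σ⁻¹𝟙 = [20.2483  15.3300  11.9990]
a=μᵀx=1.364299  b=𝟙ᵀx=7.929082  c=𝟙ᵀy=47.577244  D=ac−b²=2.039269
λ₁=(c·0.180−b)/D = (47.577244·0.180−7.929082)/2.039269 = 0.311299
λ₂=(a−b·0.180)/D = (1.364299−7.929082·0.180)/2.039269 = -0.030862
w* = 0.311299·x + -0.030862·y:
  w_0 = 0.311299·3.7365 + -0.030862·20.2483 = 0.5383  (Chevron)
  w_1 = 0.311299·1.9148 + -0.030862·15.3300 = 0.1230  (Honeywell)
  w_2 = 0.311299·2.2779 + -0.030862·11.9990 = 0.3388  (Visa)
Σw_i=1.0000  μᵀw=0.1800
σ²=wᵀΣw=λ₁·μ_p+λ₂ = 0.311299·0.180 + -0.030862 = 0.025172 ≈ 0.0252

0.3388


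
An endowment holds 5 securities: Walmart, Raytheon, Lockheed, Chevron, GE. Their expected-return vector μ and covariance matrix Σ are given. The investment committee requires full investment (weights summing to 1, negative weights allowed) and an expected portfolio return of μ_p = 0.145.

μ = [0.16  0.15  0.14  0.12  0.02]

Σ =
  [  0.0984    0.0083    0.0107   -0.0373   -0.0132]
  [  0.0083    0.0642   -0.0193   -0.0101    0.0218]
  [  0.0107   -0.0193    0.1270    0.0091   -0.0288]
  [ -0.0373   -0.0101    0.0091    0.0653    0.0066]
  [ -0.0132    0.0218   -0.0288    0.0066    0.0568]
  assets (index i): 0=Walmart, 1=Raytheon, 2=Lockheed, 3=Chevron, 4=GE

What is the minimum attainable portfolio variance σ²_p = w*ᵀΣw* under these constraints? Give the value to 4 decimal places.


0.0146

u=Σ⁻¹μ = [2.6485  2.8973  1.0491  3.6562  -0.0373]
v=Σ⁻¹𝟙 = [20.0928  13.5780  10.8763  25.3917  19.6281]
a=μᵀu=1.443223  b=𝟙ᵀu=10.213783  c=𝟙ᵀv=89.566816  D=ac−b²=24.943521
λ₁=(c·0.145−b)/D = (89.566816·0.145−10.213783)/24.943521 = 0.111187
λ₂=(a−b·0.145)/D = (1.443223−10.213783·0.145)/24.943521 = -0.001514
w* = 0.111187·u + -0.001514·v:
  w_0 = 0.111187·2.6485 + -0.001514·20.0928 = 0.2641  (Walmart)
  w_1 = 0.111187·2.8973 + -0.001514·13.5780 = 0.3016  (Raytheon)
  w_2 = 0.111187·1.0491 + -0.001514·10.8763 = 0.1002  (Lockheed)
  w_3 = 0.111187·3.6562 + -0.001514·25.3917 = 0.3681  (Chevron)
  w_4 = 0.111187·-0.0373 + -0.001514·19.6281 = -0.0339  (GE)
Σw_i=1.0000  μᵀw=0.1450
σ²=wᵀΣw=λ₁·μ_p+λ₂ = 0.111187·0.145 + -0.001514 = 0.014608 ≈ 0.0146


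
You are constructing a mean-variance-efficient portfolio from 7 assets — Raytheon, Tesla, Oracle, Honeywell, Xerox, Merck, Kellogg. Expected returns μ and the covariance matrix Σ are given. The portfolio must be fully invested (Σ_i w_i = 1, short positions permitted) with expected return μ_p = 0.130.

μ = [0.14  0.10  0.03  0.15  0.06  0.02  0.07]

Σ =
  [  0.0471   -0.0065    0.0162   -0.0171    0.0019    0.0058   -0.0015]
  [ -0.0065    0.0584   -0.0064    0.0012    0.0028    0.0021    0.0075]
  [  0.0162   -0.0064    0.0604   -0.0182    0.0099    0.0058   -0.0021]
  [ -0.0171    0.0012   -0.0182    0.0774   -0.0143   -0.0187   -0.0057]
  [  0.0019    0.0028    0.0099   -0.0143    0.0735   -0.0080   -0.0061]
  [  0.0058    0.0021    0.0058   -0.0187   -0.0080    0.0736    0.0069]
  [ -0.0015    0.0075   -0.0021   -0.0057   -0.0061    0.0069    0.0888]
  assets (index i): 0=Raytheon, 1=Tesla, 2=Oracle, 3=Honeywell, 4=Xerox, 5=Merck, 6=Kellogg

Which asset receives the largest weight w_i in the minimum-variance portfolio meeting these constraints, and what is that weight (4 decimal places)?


Raytheon (0.4346)

x=Σ⁻¹μ = [4.2557  1.9297  0.3226  3.4515  1.4276  0.7978  0.9624]
y=Σ⁻¹𝟙 = [26.8604  18.0583  16.2129  31.3326  19.1892  18.5558  12.4608]
a=μᵀx=1.485147  b=𝟙ᵀx=13.147285  c=𝟙ᵀy=142.669955  D=ac−b²=39.034775
λ₁=(c·0.130−b)/D = (142.669955·0.130−13.147285)/39.034775 = 0.138333
λ₂=(a−b·0.130)/D = (1.485147−13.147285·0.130)/39.034775 = -0.005738
w* = 0.138333·x + -0.005738·y:
  w_0 = 0.138333·4.2557 + -0.005738·26.8604 = 0.4346  (Raytheon)
  w_1 = 0.138333·1.9297 + -0.005738·18.0583 = 0.1633  (Tesla)
  w_2 = 0.138333·0.3226 + -0.005738·16.2129 = -0.0484  (Oracle)
  w_3 = 0.138333·3.4515 + -0.005738·31.3326 = 0.2977  (Honeywell)
  w_4 = 0.138333·1.4276 + -0.005738·19.1892 = 0.0874  (Xerox)
  w_5 = 0.138333·0.7978 + -0.005738·18.5558 = 0.0039  (Merck)
  w_6 = 0.138333·0.9624 + -0.005738·12.4608 = 0.0616  (Kellogg)
Σw_i=1.0000  μᵀw=0.1300
σ²=wᵀΣw=λ₁·μ_p+λ₂ = 0.138333·0.130 + -0.005738 = 0.012245 ≈ 0.0122
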